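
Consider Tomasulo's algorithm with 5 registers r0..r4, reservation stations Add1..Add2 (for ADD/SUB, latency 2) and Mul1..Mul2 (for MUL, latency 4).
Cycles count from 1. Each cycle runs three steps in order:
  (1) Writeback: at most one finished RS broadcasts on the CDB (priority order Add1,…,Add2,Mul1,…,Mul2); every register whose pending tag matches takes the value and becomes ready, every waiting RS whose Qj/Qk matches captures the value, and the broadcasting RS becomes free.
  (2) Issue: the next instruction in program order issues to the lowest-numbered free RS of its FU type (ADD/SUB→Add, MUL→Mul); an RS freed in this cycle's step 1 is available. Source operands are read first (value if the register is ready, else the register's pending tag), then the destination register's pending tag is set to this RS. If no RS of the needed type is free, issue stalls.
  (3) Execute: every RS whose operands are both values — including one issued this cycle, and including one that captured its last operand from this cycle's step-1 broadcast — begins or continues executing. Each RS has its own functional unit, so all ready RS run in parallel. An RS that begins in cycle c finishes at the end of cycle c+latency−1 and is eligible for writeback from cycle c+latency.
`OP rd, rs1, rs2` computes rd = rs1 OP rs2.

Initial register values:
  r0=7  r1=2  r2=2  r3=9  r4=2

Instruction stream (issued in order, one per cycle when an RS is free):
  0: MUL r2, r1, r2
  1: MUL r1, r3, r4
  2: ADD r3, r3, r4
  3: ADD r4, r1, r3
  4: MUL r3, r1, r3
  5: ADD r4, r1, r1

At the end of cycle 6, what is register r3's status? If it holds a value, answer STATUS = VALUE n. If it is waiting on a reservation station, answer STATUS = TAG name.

STATUS = TAG Mul1

cycle 1: issue MUL r2<-Mul1 // r0:7,r1:2,r2:Mul1,r3:9,r4:2
cycle 2: issue MUL r1<-Mul2 // r0:7,r1:Mul2,r2:Mul1,r3:9,r4:2
cycle 3: issue ADD r3<-Add1 // r0:7,r1:Mul2,r2:Mul1,r3:Add1,r4:2
cycle 4: issue ADD r4<-Add2 // r0:7,r1:Mul2,r2:Mul1,r3:Add1,r4:Add2
cycle 5: CDB Add1=11; stall // r0:7,r1:Mul2,r2:Mul1,r3:11,r4:Add2
cycle 6: CDB Mul1=4; issue MUL r3<-Mul1 // r0:7,r1:Mul2,r2:4,r3:Mul1,r4:Add2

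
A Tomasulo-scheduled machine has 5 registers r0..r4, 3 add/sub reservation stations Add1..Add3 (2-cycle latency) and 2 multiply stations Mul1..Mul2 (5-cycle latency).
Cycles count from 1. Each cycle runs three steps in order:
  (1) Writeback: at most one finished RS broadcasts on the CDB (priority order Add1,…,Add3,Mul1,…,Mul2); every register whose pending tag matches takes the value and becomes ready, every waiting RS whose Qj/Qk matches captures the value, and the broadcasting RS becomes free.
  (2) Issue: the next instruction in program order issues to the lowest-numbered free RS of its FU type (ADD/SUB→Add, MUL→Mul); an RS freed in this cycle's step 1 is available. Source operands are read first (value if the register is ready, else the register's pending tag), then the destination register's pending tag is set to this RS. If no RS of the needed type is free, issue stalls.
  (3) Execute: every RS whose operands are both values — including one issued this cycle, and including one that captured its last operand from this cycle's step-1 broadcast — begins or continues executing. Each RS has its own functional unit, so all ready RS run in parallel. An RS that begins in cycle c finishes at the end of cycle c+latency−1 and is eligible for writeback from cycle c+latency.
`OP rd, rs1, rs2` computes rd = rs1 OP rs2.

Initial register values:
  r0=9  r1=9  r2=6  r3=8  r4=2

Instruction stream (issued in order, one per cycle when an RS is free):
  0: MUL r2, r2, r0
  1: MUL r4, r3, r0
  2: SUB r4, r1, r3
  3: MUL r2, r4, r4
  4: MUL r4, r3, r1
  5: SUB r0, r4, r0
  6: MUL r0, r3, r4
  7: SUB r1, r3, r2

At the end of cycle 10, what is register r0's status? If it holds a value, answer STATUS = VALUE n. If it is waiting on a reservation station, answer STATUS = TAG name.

  c1: issue MUL r2<-Mul1  regs: r0:9,r1:9,r2:Mul1,r3:8,r4:2
  c2: issue MUL r4<-Mul2  regs: r0:9,r1:9,r2:Mul1,r3:8,r4:Mul2
  c3: issue SUB r4<-Add1  regs: r0:9,r1:9,r2:Mul1,r3:8,r4:Add1
  c4: stall  regs: r0:9,r1:9,r2:Mul1,r3:8,r4:Add1
  c5: CDB Add1=1; stall  regs: r0:9,r1:9,r2:Mul1,r3:8,r4:1
  c6: CDB Mul1=54; issue MUL r2<-Mul1  regs: r0:9,r1:9,r2:Mul1,r3:8,r4:1
  c7: CDB Mul2=72; issue MUL r4<-Mul2  regs: r0:9,r1:9,r2:Mul1,r3:8,r4:Mul2
  c8: issue SUB r0<-Add1  regs: r0:Add1,r1:9,r2:Mul1,r3:8,r4:Mul2
  c9: stall  regs: r0:Add1,r1:9,r2:Mul1,r3:8,r4:Mul2
  c10: stall  regs: r0:Add1,r1:9,r2:Mul1,r3:8,r4:Mul2

STATUS = TAG Add1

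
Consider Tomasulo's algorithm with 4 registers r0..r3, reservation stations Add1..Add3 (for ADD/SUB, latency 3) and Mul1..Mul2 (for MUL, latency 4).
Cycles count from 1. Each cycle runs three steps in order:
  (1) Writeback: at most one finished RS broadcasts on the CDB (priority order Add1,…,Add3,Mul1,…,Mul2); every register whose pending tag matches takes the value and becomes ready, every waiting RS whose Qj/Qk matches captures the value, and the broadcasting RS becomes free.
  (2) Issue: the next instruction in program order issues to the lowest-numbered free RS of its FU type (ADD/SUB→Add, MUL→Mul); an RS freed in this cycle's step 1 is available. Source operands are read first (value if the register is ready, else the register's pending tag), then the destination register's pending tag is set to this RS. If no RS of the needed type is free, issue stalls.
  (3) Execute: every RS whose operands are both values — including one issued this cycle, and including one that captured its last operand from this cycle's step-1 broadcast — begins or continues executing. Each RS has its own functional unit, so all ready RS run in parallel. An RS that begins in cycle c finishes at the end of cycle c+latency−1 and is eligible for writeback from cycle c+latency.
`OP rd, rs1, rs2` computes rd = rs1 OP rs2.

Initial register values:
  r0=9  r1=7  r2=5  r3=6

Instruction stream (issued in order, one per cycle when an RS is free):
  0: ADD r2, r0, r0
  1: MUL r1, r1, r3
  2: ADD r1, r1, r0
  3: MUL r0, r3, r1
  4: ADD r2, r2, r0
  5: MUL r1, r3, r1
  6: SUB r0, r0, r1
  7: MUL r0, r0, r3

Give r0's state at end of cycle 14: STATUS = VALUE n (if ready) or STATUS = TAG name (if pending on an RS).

  c1: issue ADD r2<-Add1  regs: r0:9,r1:7,r2:Add1,r3:6
  c2: issue MUL r1<-Mul1  regs: r0:9,r1:Mul1,r2:Add1,r3:6
  c3: issue ADD r1<-Add2  regs: r0:9,r1:Add2,r2:Add1,r3:6
  c4: CDB Add1=18; issue MUL r0<-Mul2  regs: r0:Mul2,r1:Add2,r2:18,r3:6
  c5: issue ADD r2<-Add1  regs: r0:Mul2,r1:Add2,r2:Add1,r3:6
  c6: CDB Mul1=42; issue MUL r1<-Mul1  regs: r0:Mul2,r1:Mul1,r2:Add1,r3:6
  c7: issue SUB r0<-Add3  regs: r0:Add3,r1:Mul1,r2:Add1,r3:6
  c8: stall  regs: r0:Add3,r1:Mul1,r2:Add1,r3:6
  c9: CDB Add2=51; stall  regs: r0:Add3,r1:Mul1,r2:Add1,r3:6
  c10: stall  regs: r0:Add3,r1:Mul1,r2:Add1,r3:6
  c11: stall  regs: r0:Add3,r1:Mul1,r2:Add1,r3:6
  c12: stall  regs: r0:Add3,r1:Mul1,r2:Add1,r3:6
  c13: CDB Mul1=306; issue MUL r0<-Mul1  regs: r0:Mul1,r1:306,r2:Add1,r3:6
  c14: CDB Mul2=306  regs: r0:Mul1,r1:306,r2:Add1,r3:6

STATUS = TAG Mul1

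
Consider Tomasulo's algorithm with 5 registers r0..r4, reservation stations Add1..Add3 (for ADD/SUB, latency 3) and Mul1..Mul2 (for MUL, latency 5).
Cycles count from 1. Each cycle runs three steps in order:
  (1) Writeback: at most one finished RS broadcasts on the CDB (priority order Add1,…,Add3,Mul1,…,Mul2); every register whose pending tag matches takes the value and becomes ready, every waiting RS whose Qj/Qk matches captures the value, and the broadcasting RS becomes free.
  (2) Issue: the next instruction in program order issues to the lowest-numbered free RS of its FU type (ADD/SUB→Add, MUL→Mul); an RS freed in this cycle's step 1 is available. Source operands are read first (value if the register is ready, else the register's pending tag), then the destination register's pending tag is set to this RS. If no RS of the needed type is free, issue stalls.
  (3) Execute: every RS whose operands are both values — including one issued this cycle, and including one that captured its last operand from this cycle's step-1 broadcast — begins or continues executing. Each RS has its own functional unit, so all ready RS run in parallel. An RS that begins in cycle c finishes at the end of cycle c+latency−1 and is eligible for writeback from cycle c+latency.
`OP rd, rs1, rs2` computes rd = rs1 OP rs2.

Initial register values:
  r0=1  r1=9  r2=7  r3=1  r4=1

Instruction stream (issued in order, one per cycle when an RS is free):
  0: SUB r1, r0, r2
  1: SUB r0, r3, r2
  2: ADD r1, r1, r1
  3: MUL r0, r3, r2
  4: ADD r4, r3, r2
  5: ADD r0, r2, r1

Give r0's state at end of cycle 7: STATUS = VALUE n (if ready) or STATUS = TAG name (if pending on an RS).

  c1: issue SUB r1<-Add1  regs: r0:1,r1:Add1,r2:7,r3:1,r4:1
  c2: issue SUB r0<-Add2  regs: r0:Add2,r1:Add1,r2:7,r3:1,r4:1
  c3: issue ADD r1<-Add3  regs: r0:Add2,r1:Add3,r2:7,r3:1,r4:1
  c4: CDB Add1=-6; issue MUL r0<-Mul1  regs: r0:Mul1,r1:Add3,r2:7,r3:1,r4:1
  c5: CDB Add2=-6; issue ADD r4<-Add1  regs: r0:Mul1,r1:Add3,r2:7,r3:1,r4:Add1
  c6: issue ADD r0<-Add2  regs: r0:Add2,r1:Add3,r2:7,r3:1,r4:Add1
  c7: CDB Add3=-12  regs: r0:Add2,r1:-12,r2:7,r3:1,r4:Add1

STATUS = TAG Add2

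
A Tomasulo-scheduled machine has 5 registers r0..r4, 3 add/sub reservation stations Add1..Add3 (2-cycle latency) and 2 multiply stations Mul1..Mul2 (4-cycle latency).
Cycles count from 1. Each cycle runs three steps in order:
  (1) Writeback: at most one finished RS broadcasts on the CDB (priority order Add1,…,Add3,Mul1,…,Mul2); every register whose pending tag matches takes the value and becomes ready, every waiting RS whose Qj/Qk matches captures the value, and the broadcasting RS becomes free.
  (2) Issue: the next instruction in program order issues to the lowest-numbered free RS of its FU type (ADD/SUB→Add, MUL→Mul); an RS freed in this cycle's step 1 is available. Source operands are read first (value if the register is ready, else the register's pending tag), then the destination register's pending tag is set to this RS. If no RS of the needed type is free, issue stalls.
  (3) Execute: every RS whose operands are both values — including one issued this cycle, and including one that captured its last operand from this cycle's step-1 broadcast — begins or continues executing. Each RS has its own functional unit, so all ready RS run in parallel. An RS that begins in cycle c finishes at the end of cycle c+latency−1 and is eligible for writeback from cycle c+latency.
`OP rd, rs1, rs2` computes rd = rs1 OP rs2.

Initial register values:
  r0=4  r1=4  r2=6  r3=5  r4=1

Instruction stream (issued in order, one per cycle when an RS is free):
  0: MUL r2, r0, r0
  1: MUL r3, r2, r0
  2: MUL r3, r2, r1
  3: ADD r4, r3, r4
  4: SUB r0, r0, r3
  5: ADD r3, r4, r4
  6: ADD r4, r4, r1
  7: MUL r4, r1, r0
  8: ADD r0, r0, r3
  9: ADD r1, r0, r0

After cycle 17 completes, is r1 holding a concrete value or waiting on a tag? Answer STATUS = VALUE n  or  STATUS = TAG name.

STATUS = TAG Add2

cycle 1: issue MUL r2<-Mul1 // r0:4,r1:4,r2:Mul1,r3:5,r4:1
cycle 2: issue MUL r3<-Mul2 // r0:4,r1:4,r2:Mul1,r3:Mul2,r4:1
cycle 3: stall // r0:4,r1:4,r2:Mul1,r3:Mul2,r4:1
cycle 4: stall // r0:4,r1:4,r2:Mul1,r3:Mul2,r4:1
cycle 5: CDB Mul1=16; issue MUL r3<-Mul1 // r0:4,r1:4,r2:16,r3:Mul1,r4:1
cycle 6: issue ADD r4<-Add1 // r0:4,r1:4,r2:16,r3:Mul1,r4:Add1
cycle 7: issue SUB r0<-Add2 // r0:Add2,r1:4,r2:16,r3:Mul1,r4:Add1
cycle 8: issue ADD r3<-Add3 // r0:Add2,r1:4,r2:16,r3:Add3,r4:Add1
cycle 9: CDB Mul1=64; stall // r0:Add2,r1:4,r2:16,r3:Add3,r4:Add1
cycle 10: CDB Mul2=64; stall // r0:Add2,r1:4,r2:16,r3:Add3,r4:Add1
cycle 11: CDB Add1=65; issue ADD r4<-Add1 // r0:Add2,r1:4,r2:16,r3:Add3,r4:Add1
cycle 12: CDB Add2=-60; issue MUL r4<-Mul1 // r0:-60,r1:4,r2:16,r3:Add3,r4:Mul1
cycle 13: CDB Add1=69; issue ADD r0<-Add1 // r0:Add1,r1:4,r2:16,r3:Add3,r4:Mul1
cycle 14: CDB Add3=130; issue ADD r1<-Add2 // r0:Add1,r1:Add2,r2:16,r3:130,r4:Mul1
cycle 15: - // r0:Add1,r1:Add2,r2:16,r3:130,r4:Mul1
cycle 16: CDB Add1=70 // r0:70,r1:Add2,r2:16,r3:130,r4:Mul1
cycle 17: CDB Mul1=-240 // r0:70,r1:Add2,r2:16,r3:130,r4:-240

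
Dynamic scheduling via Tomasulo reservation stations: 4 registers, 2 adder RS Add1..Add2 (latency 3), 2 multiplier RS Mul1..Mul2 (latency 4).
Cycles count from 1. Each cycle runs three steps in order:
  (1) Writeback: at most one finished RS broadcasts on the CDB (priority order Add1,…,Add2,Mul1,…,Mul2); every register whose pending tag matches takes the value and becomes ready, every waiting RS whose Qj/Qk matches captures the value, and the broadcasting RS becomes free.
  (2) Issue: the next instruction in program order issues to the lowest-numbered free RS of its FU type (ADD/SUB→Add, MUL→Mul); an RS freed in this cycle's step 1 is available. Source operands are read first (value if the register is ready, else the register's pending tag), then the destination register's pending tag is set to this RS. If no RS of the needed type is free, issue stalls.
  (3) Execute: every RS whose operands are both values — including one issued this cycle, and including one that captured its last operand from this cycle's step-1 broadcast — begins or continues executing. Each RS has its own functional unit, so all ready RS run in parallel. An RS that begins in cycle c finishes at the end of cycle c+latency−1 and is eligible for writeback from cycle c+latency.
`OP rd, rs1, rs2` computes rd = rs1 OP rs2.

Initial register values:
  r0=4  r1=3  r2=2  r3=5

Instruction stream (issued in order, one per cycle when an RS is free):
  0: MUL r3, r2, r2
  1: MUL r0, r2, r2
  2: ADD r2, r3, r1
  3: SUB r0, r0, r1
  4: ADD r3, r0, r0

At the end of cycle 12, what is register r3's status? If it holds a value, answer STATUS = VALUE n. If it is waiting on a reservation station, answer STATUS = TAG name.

STATUS = VALUE 2

  c1: issue MUL r3<-Mul1  regs: r0:4,r1:3,r2:2,r3:Mul1
  c2: issue MUL r0<-Mul2  regs: r0:Mul2,r1:3,r2:2,r3:Mul1
  c3: issue ADD r2<-Add1  regs: r0:Mul2,r1:3,r2:Add1,r3:Mul1
  c4: issue SUB r0<-Add2  regs: r0:Add2,r1:3,r2:Add1,r3:Mul1
  c5: CDB Mul1=4; stall  regs: r0:Add2,r1:3,r2:Add1,r3:4
  c6: CDB Mul2=4; stall  regs: r0:Add2,r1:3,r2:Add1,r3:4
  c7: stall  regs: r0:Add2,r1:3,r2:Add1,r3:4
  c8: CDB Add1=7; issue ADD r3<-Add1  regs: r0:Add2,r1:3,r2:7,r3:Add1
  c9: CDB Add2=1  regs: r0:1,r1:3,r2:7,r3:Add1
  c10: -  regs: r0:1,r1:3,r2:7,r3:Add1
  c11: -  regs: r0:1,r1:3,r2:7,r3:Add1
  c12: CDB Add1=2  regs: r0:1,r1:3,r2:7,r3:2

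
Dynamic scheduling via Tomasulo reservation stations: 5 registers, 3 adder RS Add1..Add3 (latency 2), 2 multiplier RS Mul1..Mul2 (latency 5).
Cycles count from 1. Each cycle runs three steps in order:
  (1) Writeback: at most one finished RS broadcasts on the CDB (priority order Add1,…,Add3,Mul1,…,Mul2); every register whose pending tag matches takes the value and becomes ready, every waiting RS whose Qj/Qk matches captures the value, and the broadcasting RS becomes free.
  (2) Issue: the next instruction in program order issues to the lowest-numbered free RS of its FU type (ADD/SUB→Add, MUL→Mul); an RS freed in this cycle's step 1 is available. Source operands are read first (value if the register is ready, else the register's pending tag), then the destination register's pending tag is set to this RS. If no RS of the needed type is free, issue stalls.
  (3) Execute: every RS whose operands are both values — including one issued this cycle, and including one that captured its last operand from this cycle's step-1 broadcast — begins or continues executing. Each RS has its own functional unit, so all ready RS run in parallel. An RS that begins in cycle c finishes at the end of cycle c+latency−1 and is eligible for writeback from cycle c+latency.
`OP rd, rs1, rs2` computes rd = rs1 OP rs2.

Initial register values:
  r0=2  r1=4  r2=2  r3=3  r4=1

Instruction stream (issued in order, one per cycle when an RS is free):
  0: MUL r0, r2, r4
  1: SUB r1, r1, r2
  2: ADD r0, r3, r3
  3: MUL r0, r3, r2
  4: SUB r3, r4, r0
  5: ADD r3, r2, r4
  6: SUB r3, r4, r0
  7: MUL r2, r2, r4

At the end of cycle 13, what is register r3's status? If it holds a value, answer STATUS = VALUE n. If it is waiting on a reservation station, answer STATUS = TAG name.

STATUS = VALUE -5

  c1: issue MUL r0<-Mul1  regs: r0:Mul1,r1:4,r2:2,r3:3,r4:1
  c2: issue SUB r1<-Add1  regs: r0:Mul1,r1:Add1,r2:2,r3:3,r4:1
  c3: issue ADD r0<-Add2  regs: r0:Add2,r1:Add1,r2:2,r3:3,r4:1
  c4: CDB Add1=2; issue MUL r0<-Mul2  regs: r0:Mul2,r1:2,r2:2,r3:3,r4:1
  c5: CDB Add2=6; issue SUB r3<-Add1  regs: r0:Mul2,r1:2,r2:2,r3:Add1,r4:1
  c6: CDB Mul1=2; issue ADD r3<-Add2  regs: r0:Mul2,r1:2,r2:2,r3:Add2,r4:1
  c7: issue SUB r3<-Add3  regs: r0:Mul2,r1:2,r2:2,r3:Add3,r4:1
  c8: CDB Add2=3; issue MUL r2<-Mul1  regs: r0:Mul2,r1:2,r2:Mul1,r3:Add3,r4:1
  c9: CDB Mul2=6  regs: r0:6,r1:2,r2:Mul1,r3:Add3,r4:1
  c10: -  regs: r0:6,r1:2,r2:Mul1,r3:Add3,r4:1
  c11: CDB Add1=-5  regs: r0:6,r1:2,r2:Mul1,r3:Add3,r4:1
  c12: CDB Add3=-5  regs: r0:6,r1:2,r2:Mul1,r3:-5,r4:1
  c13: CDB Mul1=2  regs: r0:6,r1:2,r2:2,r3:-5,r4:1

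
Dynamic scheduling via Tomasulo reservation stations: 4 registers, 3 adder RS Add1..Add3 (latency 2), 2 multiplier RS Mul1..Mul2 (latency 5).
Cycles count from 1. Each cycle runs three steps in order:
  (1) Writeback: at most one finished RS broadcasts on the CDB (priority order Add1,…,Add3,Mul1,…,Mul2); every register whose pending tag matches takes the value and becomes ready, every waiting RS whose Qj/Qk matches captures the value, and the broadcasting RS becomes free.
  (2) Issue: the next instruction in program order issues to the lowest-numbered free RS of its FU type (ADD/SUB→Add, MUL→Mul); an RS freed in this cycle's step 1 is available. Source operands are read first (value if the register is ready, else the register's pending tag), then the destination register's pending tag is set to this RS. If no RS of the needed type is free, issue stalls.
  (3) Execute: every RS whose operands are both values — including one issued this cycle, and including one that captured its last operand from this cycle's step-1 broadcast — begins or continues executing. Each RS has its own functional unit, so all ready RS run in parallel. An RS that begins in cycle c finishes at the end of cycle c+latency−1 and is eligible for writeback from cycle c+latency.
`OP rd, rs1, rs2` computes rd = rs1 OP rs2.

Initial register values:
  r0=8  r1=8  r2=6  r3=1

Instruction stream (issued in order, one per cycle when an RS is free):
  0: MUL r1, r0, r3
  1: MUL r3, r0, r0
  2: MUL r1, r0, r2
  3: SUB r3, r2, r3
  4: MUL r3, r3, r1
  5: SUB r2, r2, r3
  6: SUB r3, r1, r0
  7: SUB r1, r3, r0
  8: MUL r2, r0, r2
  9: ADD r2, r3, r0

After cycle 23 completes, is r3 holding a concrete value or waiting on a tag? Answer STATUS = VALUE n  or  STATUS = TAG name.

STATUS = VALUE 40

c1: issue MUL r1<-Mul1 | r0:8,r1:Mul1,r2:6,r3:1
c2: issue MUL r3<-Mul2 | r0:8,r1:Mul1,r2:6,r3:Mul2
c3: stall | r0:8,r1:Mul1,r2:6,r3:Mul2
c4: stall | r0:8,r1:Mul1,r2:6,r3:Mul2
c5: stall | r0:8,r1:Mul1,r2:6,r3:Mul2
c6: CDB Mul1=8; issue MUL r1<-Mul1 | r0:8,r1:Mul1,r2:6,r3:Mul2
c7: CDB Mul2=64; issue SUB r3<-Add1 | r0:8,r1:Mul1,r2:6,r3:Add1
c8: issue MUL r3<-Mul2 | r0:8,r1:Mul1,r2:6,r3:Mul2
c9: CDB Add1=-58; issue SUB r2<-Add1 | r0:8,r1:Mul1,r2:Add1,r3:Mul2
c10: issue SUB r3<-Add2 | r0:8,r1:Mul1,r2:Add1,r3:Add2
c11: CDB Mul1=48; issue SUB r1<-Add3 | r0:8,r1:Add3,r2:Add1,r3:Add2
c12: issue MUL r2<-Mul1 | r0:8,r1:Add3,r2:Mul1,r3:Add2
c13: CDB Add2=40; issue ADD r2<-Add2 | r0:8,r1:Add3,r2:Add2,r3:40
c14: - | r0:8,r1:Add3,r2:Add2,r3:40
c15: CDB Add2=48 | r0:8,r1:Add3,r2:48,r3:40
c16: CDB Add3=32 | r0:8,r1:32,r2:48,r3:40
c17: CDB Mul2=-2784 | r0:8,r1:32,r2:48,r3:40
c18: - | r0:8,r1:32,r2:48,r3:40
c19: CDB Add1=2790 | r0:8,r1:32,r2:48,r3:40
c20: - | r0:8,r1:32,r2:48,r3:40
c21: - | r0:8,r1:32,r2:48,r3:40
c22: - | r0:8,r1:32,r2:48,r3:40
c23: - | r0:8,r1:32,r2:48,r3:40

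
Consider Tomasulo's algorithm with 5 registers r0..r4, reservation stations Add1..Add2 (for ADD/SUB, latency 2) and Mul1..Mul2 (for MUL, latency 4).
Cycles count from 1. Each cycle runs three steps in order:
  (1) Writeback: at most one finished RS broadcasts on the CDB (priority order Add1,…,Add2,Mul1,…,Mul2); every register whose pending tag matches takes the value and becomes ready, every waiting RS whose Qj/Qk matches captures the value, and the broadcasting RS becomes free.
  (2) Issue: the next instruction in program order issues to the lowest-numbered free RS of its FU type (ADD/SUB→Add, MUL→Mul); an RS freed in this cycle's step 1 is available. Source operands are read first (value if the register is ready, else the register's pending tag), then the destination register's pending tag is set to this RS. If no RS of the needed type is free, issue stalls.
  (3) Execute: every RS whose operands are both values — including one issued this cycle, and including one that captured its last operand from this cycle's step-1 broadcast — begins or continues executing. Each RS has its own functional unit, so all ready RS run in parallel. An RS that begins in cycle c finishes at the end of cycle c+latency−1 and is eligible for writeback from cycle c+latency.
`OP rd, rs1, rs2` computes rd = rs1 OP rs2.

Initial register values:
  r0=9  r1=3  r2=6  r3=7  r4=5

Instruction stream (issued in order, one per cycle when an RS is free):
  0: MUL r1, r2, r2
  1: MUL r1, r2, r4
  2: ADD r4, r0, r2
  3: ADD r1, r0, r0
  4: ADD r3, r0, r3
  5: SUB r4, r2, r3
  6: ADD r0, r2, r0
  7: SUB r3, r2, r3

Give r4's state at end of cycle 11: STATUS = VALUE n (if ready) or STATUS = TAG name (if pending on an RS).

  c1: issue MUL r1<-Mul1  regs: r0:9,r1:Mul1,r2:6,r3:7,r4:5
  c2: issue MUL r1<-Mul2  regs: r0:9,r1:Mul2,r2:6,r3:7,r4:5
  c3: issue ADD r4<-Add1  regs: r0:9,r1:Mul2,r2:6,r3:7,r4:Add1
  c4: issue ADD r1<-Add2  regs: r0:9,r1:Add2,r2:6,r3:7,r4:Add1
  c5: CDB Add1=15; issue ADD r3<-Add1  regs: r0:9,r1:Add2,r2:6,r3:Add1,r4:15
  c6: CDB Add2=18; issue SUB r4<-Add2  regs: r0:9,r1:18,r2:6,r3:Add1,r4:Add2
  c7: CDB Add1=16; issue ADD r0<-Add1  regs: r0:Add1,r1:18,r2:6,r3:16,r4:Add2
  c8: CDB Mul1=36; stall  regs: r0:Add1,r1:18,r2:6,r3:16,r4:Add2
  c9: CDB Add1=15; issue SUB r3<-Add1  regs: r0:15,r1:18,r2:6,r3:Add1,r4:Add2
  c10: CDB Add2=-10  regs: r0:15,r1:18,r2:6,r3:Add1,r4:-10
  c11: CDB Add1=-10  regs: r0:15,r1:18,r2:6,r3:-10,r4:-10

STATUS = VALUE -10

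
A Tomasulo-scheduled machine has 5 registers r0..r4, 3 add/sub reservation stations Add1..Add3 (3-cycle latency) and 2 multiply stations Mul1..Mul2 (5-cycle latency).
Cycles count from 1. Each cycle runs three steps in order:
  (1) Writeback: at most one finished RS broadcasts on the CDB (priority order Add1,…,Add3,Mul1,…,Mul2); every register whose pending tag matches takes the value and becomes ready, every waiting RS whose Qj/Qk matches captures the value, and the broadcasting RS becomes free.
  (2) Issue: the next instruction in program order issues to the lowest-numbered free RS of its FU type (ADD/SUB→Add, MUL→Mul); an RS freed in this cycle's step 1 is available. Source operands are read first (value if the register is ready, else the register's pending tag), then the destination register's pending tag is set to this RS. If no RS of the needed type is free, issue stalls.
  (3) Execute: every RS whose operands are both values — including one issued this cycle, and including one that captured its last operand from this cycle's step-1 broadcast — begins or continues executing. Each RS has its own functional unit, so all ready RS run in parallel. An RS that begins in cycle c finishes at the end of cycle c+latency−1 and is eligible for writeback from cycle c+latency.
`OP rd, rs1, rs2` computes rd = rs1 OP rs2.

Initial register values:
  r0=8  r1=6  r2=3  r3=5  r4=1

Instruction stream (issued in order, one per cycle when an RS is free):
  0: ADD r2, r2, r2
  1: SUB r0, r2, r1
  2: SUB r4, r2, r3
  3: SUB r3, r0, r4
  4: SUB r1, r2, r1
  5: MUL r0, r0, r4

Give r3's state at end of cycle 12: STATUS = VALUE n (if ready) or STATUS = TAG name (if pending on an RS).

STATUS = VALUE -1

cycle 1: issue ADD r2<-Add1 // r0:8,r1:6,r2:Add1,r3:5,r4:1
cycle 2: issue SUB r0<-Add2 // r0:Add2,r1:6,r2:Add1,r3:5,r4:1
cycle 3: issue SUB r4<-Add3 // r0:Add2,r1:6,r2:Add1,r3:5,r4:Add3
cycle 4: CDB Add1=6; issue SUB r3<-Add1 // r0:Add2,r1:6,r2:6,r3:Add1,r4:Add3
cycle 5: stall // r0:Add2,r1:6,r2:6,r3:Add1,r4:Add3
cycle 6: stall // r0:Add2,r1:6,r2:6,r3:Add1,r4:Add3
cycle 7: CDB Add2=0; issue SUB r1<-Add2 // r0:0,r1:Add2,r2:6,r3:Add1,r4:Add3
cycle 8: CDB Add3=1; issue MUL r0<-Mul1 // r0:Mul1,r1:Add2,r2:6,r3:Add1,r4:1
cycle 9: - // r0:Mul1,r1:Add2,r2:6,r3:Add1,r4:1
cycle 10: CDB Add2=0 // r0:Mul1,r1:0,r2:6,r3:Add1,r4:1
cycle 11: CDB Add1=-1 // r0:Mul1,r1:0,r2:6,r3:-1,r4:1
cycle 12: - // r0:Mul1,r1:0,r2:6,r3:-1,r4:1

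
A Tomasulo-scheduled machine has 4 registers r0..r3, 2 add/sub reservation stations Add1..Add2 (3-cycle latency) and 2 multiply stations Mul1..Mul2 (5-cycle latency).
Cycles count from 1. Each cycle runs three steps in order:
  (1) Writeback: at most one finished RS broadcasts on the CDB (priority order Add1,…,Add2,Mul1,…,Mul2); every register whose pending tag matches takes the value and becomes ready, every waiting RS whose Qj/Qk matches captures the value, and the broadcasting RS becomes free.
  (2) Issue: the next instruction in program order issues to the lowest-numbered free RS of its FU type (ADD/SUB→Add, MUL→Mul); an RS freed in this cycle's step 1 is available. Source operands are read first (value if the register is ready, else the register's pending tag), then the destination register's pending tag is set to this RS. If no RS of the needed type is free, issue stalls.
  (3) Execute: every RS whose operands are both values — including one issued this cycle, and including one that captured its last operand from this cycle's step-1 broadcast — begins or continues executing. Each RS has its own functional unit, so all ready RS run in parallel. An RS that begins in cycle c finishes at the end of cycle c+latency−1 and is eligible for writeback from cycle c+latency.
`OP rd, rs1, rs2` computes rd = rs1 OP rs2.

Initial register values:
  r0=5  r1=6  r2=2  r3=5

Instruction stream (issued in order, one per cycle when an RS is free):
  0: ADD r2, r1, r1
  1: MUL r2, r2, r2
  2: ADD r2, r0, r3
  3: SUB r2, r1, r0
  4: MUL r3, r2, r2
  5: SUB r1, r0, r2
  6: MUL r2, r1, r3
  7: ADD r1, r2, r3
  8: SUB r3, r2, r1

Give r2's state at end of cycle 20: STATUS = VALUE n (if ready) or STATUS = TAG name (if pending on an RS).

c1: issue ADD r2<-Add1 | r0:5,r1:6,r2:Add1,r3:5
c2: issue MUL r2<-Mul1 | r0:5,r1:6,r2:Mul1,r3:5
c3: issue ADD r2<-Add2 | r0:5,r1:6,r2:Add2,r3:5
c4: CDB Add1=12; issue SUB r2<-Add1 | r0:5,r1:6,r2:Add1,r3:5
c5: issue MUL r3<-Mul2 | r0:5,r1:6,r2:Add1,r3:Mul2
c6: CDB Add2=10; issue SUB r1<-Add2 | r0:5,r1:Add2,r2:Add1,r3:Mul2
c7: CDB Add1=1; stall | r0:5,r1:Add2,r2:1,r3:Mul2
c8: stall | r0:5,r1:Add2,r2:1,r3:Mul2
c9: CDB Mul1=144; issue MUL r2<-Mul1 | r0:5,r1:Add2,r2:Mul1,r3:Mul2
c10: CDB Add2=4; issue ADD r1<-Add1 | r0:5,r1:Add1,r2:Mul1,r3:Mul2
c11: issue SUB r3<-Add2 | r0:5,r1:Add1,r2:Mul1,r3:Add2
c12: CDB Mul2=1 | r0:5,r1:Add1,r2:Mul1,r3:Add2
c13: - | r0:5,r1:Add1,r2:Mul1,r3:Add2
c14: - | r0:5,r1:Add1,r2:Mul1,r3:Add2
c15: - | r0:5,r1:Add1,r2:Mul1,r3:Add2
c16: - | r0:5,r1:Add1,r2:Mul1,r3:Add2
c17: CDB Mul1=4 | r0:5,r1:Add1,r2:4,r3:Add2
c18: - | r0:5,r1:Add1,r2:4,r3:Add2
c19: - | r0:5,r1:Add1,r2:4,r3:Add2
c20: CDB Add1=5 | r0:5,r1:5,r2:4,r3:Add2

STATUS = VALUE 4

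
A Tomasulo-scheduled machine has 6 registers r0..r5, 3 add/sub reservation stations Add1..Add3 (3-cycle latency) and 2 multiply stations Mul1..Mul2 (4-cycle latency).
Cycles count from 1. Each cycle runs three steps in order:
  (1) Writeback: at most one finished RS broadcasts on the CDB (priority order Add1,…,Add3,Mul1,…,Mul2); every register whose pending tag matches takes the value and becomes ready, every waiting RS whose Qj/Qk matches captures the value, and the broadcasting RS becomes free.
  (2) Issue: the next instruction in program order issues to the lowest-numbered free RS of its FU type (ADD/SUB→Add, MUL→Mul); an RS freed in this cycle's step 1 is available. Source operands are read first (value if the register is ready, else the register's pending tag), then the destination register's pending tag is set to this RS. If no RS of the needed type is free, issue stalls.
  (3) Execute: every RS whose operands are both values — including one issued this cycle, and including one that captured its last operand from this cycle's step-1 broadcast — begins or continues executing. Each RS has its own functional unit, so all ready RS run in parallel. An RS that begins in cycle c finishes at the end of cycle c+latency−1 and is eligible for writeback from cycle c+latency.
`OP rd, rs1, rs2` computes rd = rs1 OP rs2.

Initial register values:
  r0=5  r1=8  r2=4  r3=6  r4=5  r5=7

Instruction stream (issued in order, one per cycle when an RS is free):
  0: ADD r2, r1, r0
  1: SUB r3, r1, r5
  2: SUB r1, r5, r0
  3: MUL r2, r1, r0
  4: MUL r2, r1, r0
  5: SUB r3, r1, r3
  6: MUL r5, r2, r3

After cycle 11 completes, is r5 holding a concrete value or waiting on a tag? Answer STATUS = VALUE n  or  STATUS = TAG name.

STATUS = TAG Mul1

cycle 1: issue ADD r2<-Add1 // r0:5,r1:8,r2:Add1,r3:6,r4:5,r5:7
cycle 2: issue SUB r3<-Add2 // r0:5,r1:8,r2:Add1,r3:Add2,r4:5,r5:7
cycle 3: issue SUB r1<-Add3 // r0:5,r1:Add3,r2:Add1,r3:Add2,r4:5,r5:7
cycle 4: CDB Add1=13; issue MUL r2<-Mul1 // r0:5,r1:Add3,r2:Mul1,r3:Add2,r4:5,r5:7
cycle 5: CDB Add2=1; issue MUL r2<-Mul2 // r0:5,r1:Add3,r2:Mul2,r3:1,r4:5,r5:7
cycle 6: CDB Add3=2; issue SUB r3<-Add1 // r0:5,r1:2,r2:Mul2,r3:Add1,r4:5,r5:7
cycle 7: stall // r0:5,r1:2,r2:Mul2,r3:Add1,r4:5,r5:7
cycle 8: stall // r0:5,r1:2,r2:Mul2,r3:Add1,r4:5,r5:7
cycle 9: CDB Add1=1; stall // r0:5,r1:2,r2:Mul2,r3:1,r4:5,r5:7
cycle 10: CDB Mul1=10; issue MUL r5<-Mul1 // r0:5,r1:2,r2:Mul2,r3:1,r4:5,r5:Mul1
cycle 11: CDB Mul2=10 // r0:5,r1:2,r2:10,r3:1,r4:5,r5:Mul1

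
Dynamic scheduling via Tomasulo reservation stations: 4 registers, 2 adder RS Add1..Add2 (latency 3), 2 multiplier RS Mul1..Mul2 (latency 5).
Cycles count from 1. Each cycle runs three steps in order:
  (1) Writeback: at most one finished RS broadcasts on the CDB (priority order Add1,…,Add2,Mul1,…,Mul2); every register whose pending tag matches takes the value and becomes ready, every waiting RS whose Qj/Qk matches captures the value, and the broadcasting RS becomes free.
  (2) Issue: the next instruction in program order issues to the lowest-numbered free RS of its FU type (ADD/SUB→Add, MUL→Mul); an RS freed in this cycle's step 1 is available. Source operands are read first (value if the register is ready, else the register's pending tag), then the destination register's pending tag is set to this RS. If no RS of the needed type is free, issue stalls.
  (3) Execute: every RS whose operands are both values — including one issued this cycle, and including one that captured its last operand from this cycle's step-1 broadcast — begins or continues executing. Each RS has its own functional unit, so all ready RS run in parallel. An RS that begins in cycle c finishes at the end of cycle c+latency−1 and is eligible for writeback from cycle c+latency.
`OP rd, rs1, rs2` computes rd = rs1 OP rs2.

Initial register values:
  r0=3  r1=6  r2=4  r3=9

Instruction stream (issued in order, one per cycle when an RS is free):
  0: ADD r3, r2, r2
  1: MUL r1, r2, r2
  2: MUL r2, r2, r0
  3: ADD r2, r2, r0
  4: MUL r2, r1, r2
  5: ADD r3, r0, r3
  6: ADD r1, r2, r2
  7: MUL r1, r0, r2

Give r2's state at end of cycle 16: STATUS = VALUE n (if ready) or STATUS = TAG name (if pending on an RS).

STATUS = VALUE 240

  c1: issue ADD r3<-Add1  regs: r0:3,r1:6,r2:4,r3:Add1
  c2: issue MUL r1<-Mul1  regs: r0:3,r1:Mul1,r2:4,r3:Add1
  c3: issue MUL r2<-Mul2  regs: r0:3,r1:Mul1,r2:Mul2,r3:Add1
  c4: CDB Add1=8; issue ADD r2<-Add1  regs: r0:3,r1:Mul1,r2:Add1,r3:8
  c5: stall  regs: r0:3,r1:Mul1,r2:Add1,r3:8
  c6: stall  regs: r0:3,r1:Mul1,r2:Add1,r3:8
  c7: CDB Mul1=16; issue MUL r2<-Mul1  regs: r0:3,r1:16,r2:Mul1,r3:8
  c8: CDB Mul2=12; issue ADD r3<-Add2  regs: r0:3,r1:16,r2:Mul1,r3:Add2
  c9: stall  regs: r0:3,r1:16,r2:Mul1,r3:Add2
  c10: stall  regs: r0:3,r1:16,r2:Mul1,r3:Add2
  c11: CDB Add1=15; issue ADD r1<-Add1  regs: r0:3,r1:Add1,r2:Mul1,r3:Add2
  c12: CDB Add2=11; issue MUL r1<-Mul2  regs: r0:3,r1:Mul2,r2:Mul1,r3:11
  c13: -  regs: r0:3,r1:Mul2,r2:Mul1,r3:11
  c14: -  regs: r0:3,r1:Mul2,r2:Mul1,r3:11
  c15: -  regs: r0:3,r1:Mul2,r2:Mul1,r3:11
  c16: CDB Mul1=240  regs: r0:3,r1:Mul2,r2:240,r3:11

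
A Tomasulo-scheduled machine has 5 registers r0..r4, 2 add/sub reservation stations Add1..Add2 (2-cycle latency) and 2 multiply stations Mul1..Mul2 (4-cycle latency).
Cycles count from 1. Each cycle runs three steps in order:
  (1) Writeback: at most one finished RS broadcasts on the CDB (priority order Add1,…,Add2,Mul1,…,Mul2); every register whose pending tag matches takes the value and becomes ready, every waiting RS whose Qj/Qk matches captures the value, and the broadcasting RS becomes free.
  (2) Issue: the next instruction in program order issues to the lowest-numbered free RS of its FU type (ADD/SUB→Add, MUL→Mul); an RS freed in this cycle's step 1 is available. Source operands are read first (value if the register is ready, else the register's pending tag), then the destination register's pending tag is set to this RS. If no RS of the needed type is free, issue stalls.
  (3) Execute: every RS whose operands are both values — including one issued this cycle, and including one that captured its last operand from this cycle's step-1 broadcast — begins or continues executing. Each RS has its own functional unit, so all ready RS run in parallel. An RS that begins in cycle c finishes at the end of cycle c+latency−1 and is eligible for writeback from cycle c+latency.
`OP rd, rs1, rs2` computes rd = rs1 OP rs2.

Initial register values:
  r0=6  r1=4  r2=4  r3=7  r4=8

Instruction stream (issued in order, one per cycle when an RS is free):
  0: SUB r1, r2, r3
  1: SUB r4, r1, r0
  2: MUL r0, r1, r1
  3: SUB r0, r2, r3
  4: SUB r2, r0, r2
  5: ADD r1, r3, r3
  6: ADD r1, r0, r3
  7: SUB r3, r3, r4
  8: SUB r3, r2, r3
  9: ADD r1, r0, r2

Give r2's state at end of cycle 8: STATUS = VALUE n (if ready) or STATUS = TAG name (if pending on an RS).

STATUS = TAG Add2

cycle 1: issue SUB r1<-Add1 // r0:6,r1:Add1,r2:4,r3:7,r4:8
cycle 2: issue SUB r4<-Add2 // r0:6,r1:Add1,r2:4,r3:7,r4:Add2
cycle 3: CDB Add1=-3; issue MUL r0<-Mul1 // r0:Mul1,r1:-3,r2:4,r3:7,r4:Add2
cycle 4: issue SUB r0<-Add1 // r0:Add1,r1:-3,r2:4,r3:7,r4:Add2
cycle 5: CDB Add2=-9; issue SUB r2<-Add2 // r0:Add1,r1:-3,r2:Add2,r3:7,r4:-9
cycle 6: CDB Add1=-3; issue ADD r1<-Add1 // r0:-3,r1:Add1,r2:Add2,r3:7,r4:-9
cycle 7: CDB Mul1=9; stall // r0:-3,r1:Add1,r2:Add2,r3:7,r4:-9
cycle 8: CDB Add1=14; issue ADD r1<-Add1 // r0:-3,r1:Add1,r2:Add2,r3:7,r4:-9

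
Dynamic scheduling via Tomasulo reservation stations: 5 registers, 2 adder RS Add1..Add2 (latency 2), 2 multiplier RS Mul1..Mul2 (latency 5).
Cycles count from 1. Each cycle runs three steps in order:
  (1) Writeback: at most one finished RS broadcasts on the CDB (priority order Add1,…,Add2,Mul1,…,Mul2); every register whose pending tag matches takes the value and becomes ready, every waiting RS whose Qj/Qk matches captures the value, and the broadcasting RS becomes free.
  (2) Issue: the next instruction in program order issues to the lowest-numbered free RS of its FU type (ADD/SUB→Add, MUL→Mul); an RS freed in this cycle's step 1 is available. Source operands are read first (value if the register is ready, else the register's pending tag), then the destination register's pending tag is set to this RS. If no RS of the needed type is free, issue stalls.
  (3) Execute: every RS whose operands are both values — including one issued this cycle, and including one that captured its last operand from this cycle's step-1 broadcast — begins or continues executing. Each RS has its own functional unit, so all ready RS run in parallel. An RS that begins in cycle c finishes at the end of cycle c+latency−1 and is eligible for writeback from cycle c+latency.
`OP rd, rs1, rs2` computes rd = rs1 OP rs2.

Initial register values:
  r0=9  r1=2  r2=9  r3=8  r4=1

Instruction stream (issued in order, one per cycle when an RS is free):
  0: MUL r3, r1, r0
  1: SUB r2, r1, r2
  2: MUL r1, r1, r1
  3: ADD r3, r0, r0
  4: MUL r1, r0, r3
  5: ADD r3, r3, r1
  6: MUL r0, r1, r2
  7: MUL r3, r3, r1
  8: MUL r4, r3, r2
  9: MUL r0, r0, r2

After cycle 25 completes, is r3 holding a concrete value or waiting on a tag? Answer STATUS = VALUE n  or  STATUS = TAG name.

cycle 1: issue MUL r3<-Mul1 // r0:9,r1:2,r2:9,r3:Mul1,r4:1
cycle 2: issue SUB r2<-Add1 // r0:9,r1:2,r2:Add1,r3:Mul1,r4:1
cycle 3: issue MUL r1<-Mul2 // r0:9,r1:Mul2,r2:Add1,r3:Mul1,r4:1
cycle 4: CDB Add1=-7; issue ADD r3<-Add1 // r0:9,r1:Mul2,r2:-7,r3:Add1,r4:1
cycle 5: stall // r0:9,r1:Mul2,r2:-7,r3:Add1,r4:1
cycle 6: CDB Add1=18; stall // r0:9,r1:Mul2,r2:-7,r3:18,r4:1
cycle 7: CDB Mul1=18; issue MUL r1<-Mul1 // r0:9,r1:Mul1,r2:-7,r3:18,r4:1
cycle 8: CDB Mul2=4; issue ADD r3<-Add1 // r0:9,r1:Mul1,r2:-7,r3:Add1,r4:1
cycle 9: issue MUL r0<-Mul2 // r0:Mul2,r1:Mul1,r2:-7,r3:Add1,r4:1
cycle 10: stall // r0:Mul2,r1:Mul1,r2:-7,r3:Add1,r4:1
cycle 11: stall // r0:Mul2,r1:Mul1,r2:-7,r3:Add1,r4:1
cycle 12: CDB Mul1=162; issue MUL r3<-Mul1 // r0:Mul2,r1:162,r2:-7,r3:Mul1,r4:1
cycle 13: stall // r0:Mul2,r1:162,r2:-7,r3:Mul1,r4:1
cycle 14: CDB Add1=180; stall // r0:Mul2,r1:162,r2:-7,r3:Mul1,r4:1
cycle 15: stall // r0:Mul2,r1:162,r2:-7,r3:Mul1,r4:1
cycle 16: stall // r0:Mul2,r1:162,r2:-7,r3:Mul1,r4:1
cycle 17: CDB Mul2=-1134; issue MUL r4<-Mul2 // r0:-1134,r1:162,r2:-7,r3:Mul1,r4:Mul2
cycle 18: stall // r0:-1134,r1:162,r2:-7,r3:Mul1,r4:Mul2
cycle 19: CDB Mul1=29160; issue MUL r0<-Mul1 // r0:Mul1,r1:162,r2:-7,r3:29160,r4:Mul2
cycle 20: - // r0:Mul1,r1:162,r2:-7,r3:29160,r4:Mul2
cycle 21: - // r0:Mul1,r1:162,r2:-7,r3:29160,r4:Mul2
cycle 22: - // r0:Mul1,r1:162,r2:-7,r3:29160,r4:Mul2
cycle 23: - // r0:Mul1,r1:162,r2:-7,r3:29160,r4:Mul2
cycle 24: CDB Mul1=7938 // r0:7938,r1:162,r2:-7,r3:29160,r4:Mul2
cycle 25: CDB Mul2=-204120 // r0:7938,r1:162,r2:-7,r3:29160,r4:-204120

STATUS = VALUE 29160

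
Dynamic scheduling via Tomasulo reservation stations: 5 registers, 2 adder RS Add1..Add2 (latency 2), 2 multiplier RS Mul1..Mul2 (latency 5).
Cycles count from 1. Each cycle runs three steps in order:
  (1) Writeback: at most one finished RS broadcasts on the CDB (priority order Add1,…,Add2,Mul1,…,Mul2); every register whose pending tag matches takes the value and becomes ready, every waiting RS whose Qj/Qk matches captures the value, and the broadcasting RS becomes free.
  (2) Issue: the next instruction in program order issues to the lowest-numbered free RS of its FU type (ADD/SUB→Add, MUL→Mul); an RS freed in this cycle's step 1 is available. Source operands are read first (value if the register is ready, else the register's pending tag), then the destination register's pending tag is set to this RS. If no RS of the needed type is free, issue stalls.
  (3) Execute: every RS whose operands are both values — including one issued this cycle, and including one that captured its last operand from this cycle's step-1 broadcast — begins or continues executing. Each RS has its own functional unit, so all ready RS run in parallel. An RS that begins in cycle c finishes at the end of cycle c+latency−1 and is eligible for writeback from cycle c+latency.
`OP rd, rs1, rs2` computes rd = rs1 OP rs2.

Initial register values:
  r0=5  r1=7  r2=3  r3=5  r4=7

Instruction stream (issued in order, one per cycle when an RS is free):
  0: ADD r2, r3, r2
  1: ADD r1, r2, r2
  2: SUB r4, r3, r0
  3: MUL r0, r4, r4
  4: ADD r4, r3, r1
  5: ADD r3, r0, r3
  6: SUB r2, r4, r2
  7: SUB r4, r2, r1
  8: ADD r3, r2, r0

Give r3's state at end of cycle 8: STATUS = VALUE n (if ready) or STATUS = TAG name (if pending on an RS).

STATUS = TAG Add2

c1: issue ADD r2<-Add1 | r0:5,r1:7,r2:Add1,r3:5,r4:7
c2: issue ADD r1<-Add2 | r0:5,r1:Add2,r2:Add1,r3:5,r4:7
c3: CDB Add1=8; issue SUB r4<-Add1 | r0:5,r1:Add2,r2:8,r3:5,r4:Add1
c4: issue MUL r0<-Mul1 | r0:Mul1,r1:Add2,r2:8,r3:5,r4:Add1
c5: CDB Add1=0; issue ADD r4<-Add1 | r0:Mul1,r1:Add2,r2:8,r3:5,r4:Add1
c6: CDB Add2=16; issue ADD r3<-Add2 | r0:Mul1,r1:16,r2:8,r3:Add2,r4:Add1
c7: stall | r0:Mul1,r1:16,r2:8,r3:Add2,r4:Add1
c8: CDB Add1=21; issue SUB r2<-Add1 | r0:Mul1,r1:16,r2:Add1,r3:Add2,r4:21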